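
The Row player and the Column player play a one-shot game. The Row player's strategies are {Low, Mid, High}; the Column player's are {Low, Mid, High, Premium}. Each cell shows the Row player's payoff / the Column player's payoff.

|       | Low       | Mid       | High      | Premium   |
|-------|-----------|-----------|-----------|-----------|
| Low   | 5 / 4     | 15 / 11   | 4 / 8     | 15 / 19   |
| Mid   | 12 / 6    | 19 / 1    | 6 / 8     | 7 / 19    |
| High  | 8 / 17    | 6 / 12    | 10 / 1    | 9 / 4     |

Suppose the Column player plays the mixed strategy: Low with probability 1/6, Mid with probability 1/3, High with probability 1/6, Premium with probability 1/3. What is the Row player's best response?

Compute the Row player's expected payoff from each pure strategy against the given mix.
Low: (1/6)·5 + (1/3)·15 + (1/6)·4 + (1/3)·15 = 23/2
Mid: (1/6)·12 + (1/3)·19 + (1/6)·6 + (1/3)·7 = 35/3
High: (1/6)·8 + (1/3)·6 + (1/6)·10 + (1/3)·9 = 8
Highest expected payoff is 35/3, from Mid.

Mid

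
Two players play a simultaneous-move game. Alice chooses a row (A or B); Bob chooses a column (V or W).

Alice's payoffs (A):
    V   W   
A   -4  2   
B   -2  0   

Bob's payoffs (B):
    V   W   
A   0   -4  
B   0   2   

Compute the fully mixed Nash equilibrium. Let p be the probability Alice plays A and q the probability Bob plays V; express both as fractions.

Each player's mixing probability is pinned down by making the *other* player indifferent.
Bob indifferent between V and W: p·0 + (1−p)·0 = p·(-4) + (1−p)·2 ⟹ 0 + 0p = 2 + (-6)p ⟹ p = 1/3.
Alice indifferent between A and B: q·(-4) + (1−q)·2 = q·(-2) + (1−q)·0 ⟹ 2 + (-6)q = 0 + (-2)q ⟹ q = 1/2.

p = 1/3, q = 1/2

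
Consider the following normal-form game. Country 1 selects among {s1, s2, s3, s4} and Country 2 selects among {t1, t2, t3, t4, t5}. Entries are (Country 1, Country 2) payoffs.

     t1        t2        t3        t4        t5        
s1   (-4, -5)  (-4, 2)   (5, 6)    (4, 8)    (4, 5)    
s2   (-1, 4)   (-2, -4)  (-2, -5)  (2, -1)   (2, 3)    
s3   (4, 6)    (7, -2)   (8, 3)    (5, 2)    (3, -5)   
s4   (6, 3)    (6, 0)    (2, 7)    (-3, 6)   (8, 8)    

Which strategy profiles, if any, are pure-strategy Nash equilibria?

Check mutual best responses: a cell is a NE iff neither player can gain by unilaterally deviating.
Country 1's best responses — vs t1: s4 (payoff 6); vs t2: s3 (payoff 7); vs t3: s3 (payoff 8); vs t4: s3 (payoff 5); vs t5: s4 (payoff 8).
Country 2's best responses — vs s1: t4 (payoff 8); vs s2: t1 (payoff 4); vs s3: t1 (payoff 6); vs s4: t5 (payoff 8).
The only mutual best response is (s4, t5); neither player gains by switching there.

(s4, t5)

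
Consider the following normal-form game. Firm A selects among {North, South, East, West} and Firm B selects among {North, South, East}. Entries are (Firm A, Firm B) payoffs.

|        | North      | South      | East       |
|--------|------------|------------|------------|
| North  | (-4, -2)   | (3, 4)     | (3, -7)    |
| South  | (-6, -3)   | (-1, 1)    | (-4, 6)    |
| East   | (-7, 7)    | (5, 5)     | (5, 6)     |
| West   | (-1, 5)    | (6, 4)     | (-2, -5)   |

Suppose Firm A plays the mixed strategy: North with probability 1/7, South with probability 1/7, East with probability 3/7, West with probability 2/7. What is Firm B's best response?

South

Firm B's best reply maximizes expected payoff against the mix.
North: (1/7)·(-2) + (1/7)·(-3) + (3/7)·7 + (2/7)·5 = 26/7
South: (1/7)·4 + (1/7)·1 + (3/7)·5 + (2/7)·4 = 4
East: (1/7)·(-7) + (1/7)·6 + (3/7)·6 + (2/7)·(-5) = 1
Highest expected payoff is 4, from South.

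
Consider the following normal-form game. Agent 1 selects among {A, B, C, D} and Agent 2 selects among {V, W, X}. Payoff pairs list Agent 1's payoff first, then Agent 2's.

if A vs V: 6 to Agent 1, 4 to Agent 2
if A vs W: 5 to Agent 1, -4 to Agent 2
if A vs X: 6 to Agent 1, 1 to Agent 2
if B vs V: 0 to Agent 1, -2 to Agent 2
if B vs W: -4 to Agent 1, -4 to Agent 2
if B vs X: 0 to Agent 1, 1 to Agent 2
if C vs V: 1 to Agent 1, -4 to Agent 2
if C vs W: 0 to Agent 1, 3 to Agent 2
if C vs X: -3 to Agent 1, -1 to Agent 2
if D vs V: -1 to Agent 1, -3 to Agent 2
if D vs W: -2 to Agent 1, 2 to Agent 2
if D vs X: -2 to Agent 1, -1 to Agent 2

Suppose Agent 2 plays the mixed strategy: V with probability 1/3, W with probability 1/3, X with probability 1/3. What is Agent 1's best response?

Compute Agent 1's expected payoff from each pure strategy against the given mix.
A: (1/3)·6 + (1/3)·5 + (1/3)·6 = 17/3
B: (1/3)·0 + (1/3)·(-4) + (1/3)·0 = -4/3
C: (1/3)·1 + (1/3)·0 + (1/3)·(-3) = -2/3
D: (1/3)·(-1) + (1/3)·(-2) + (1/3)·(-2) = -5/3
Highest expected payoff is 17/3, from A.

A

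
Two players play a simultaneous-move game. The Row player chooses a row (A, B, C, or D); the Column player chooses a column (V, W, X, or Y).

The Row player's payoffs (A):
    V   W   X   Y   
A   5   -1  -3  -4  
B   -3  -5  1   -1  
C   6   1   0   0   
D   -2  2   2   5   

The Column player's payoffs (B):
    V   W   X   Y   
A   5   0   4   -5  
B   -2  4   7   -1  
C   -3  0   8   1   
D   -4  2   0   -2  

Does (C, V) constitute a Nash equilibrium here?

Holding the Column player at V: the Row player gets 6 from C, versus 5 from A, -3 from B, -2 from D. No profitable deviation for the Row player.
Holding the Row player at C: the Column player gets -3 from V but could get 8 by switching to X. The Column player has a profitable deviation.

No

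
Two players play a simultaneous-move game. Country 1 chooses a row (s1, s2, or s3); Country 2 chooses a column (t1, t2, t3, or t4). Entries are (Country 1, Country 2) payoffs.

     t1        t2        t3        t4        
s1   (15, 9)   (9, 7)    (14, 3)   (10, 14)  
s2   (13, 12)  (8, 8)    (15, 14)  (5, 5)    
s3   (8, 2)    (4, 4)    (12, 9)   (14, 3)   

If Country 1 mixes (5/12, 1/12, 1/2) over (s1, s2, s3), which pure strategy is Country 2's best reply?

t4

Country 2's best reply maximizes expected payoff against the mix.
t1: (5/12)·9 + (1/12)·12 + (1/2)·2 = 23/4
t2: (5/12)·7 + (1/12)·8 + (1/2)·4 = 67/12
t3: (5/12)·3 + (1/12)·14 + (1/2)·9 = 83/12
t4: (5/12)·14 + (1/12)·5 + (1/2)·3 = 31/4
Highest expected payoff is 31/4, from t4.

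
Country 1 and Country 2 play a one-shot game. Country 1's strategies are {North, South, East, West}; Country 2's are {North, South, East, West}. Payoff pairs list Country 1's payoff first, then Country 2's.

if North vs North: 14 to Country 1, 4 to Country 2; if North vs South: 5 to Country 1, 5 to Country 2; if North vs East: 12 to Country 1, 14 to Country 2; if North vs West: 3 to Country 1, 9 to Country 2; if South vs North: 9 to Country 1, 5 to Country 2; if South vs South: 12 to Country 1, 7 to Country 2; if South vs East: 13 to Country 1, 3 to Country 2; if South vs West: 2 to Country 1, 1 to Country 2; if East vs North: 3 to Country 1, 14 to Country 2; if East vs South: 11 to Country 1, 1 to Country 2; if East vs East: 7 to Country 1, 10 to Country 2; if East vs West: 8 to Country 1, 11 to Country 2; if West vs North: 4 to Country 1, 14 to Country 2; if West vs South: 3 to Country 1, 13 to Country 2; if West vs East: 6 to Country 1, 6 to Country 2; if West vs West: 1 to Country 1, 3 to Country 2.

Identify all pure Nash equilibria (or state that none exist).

Find each player's best response to every opponent strategy; NE are the intersections.
Country 1's best responses — vs North: North (payoff 14); vs South: South (payoff 12); vs East: South (payoff 13); vs West: East (payoff 8).
Country 2's best responses — vs North: East (payoff 14); vs South: South (payoff 7); vs East: North (payoff 14); vs West: North (payoff 14).
The only mutual best response is (South, South); neither player gains by switching there.

(South, South)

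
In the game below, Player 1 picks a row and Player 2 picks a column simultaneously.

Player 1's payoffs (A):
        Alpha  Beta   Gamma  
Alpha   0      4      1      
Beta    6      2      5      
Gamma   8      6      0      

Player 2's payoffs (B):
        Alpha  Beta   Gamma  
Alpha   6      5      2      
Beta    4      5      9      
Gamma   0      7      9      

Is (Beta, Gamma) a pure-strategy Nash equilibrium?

Yes

Holding Player 2 at Gamma: Player 1 gets 5 from Beta, versus 1 from Alpha, 0 from Gamma. No profitable deviation for Player 1.
Holding Player 1 at Beta: Player 2 gets 9 from Gamma, versus 4 from Alpha, 5 from Beta. No profitable deviation for Player 2 either.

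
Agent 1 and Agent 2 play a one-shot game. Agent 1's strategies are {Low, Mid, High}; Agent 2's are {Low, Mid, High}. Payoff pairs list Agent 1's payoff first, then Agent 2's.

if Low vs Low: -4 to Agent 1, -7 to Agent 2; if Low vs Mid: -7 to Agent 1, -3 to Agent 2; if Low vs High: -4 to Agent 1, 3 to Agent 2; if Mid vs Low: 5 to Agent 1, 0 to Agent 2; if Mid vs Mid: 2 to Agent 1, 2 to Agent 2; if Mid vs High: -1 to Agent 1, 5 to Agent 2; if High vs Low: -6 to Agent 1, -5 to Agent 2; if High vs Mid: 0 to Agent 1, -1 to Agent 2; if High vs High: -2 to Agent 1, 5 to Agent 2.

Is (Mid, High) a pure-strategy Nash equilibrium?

Yes

Holding Agent 2 at High: Agent 1 gets -1 from Mid, versus -4 from Low, -2 from High. No profitable deviation for Agent 1.
Holding Agent 1 at Mid: Agent 2 gets 5 from High, versus 0 from Low, 2 from Mid. No profitable deviation for Agent 2 either.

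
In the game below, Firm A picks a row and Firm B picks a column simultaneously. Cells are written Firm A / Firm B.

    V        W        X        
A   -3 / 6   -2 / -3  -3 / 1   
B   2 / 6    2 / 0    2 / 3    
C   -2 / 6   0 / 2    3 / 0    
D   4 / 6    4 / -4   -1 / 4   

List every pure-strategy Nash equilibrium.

(D, V)

Check mutual best responses: a cell is a NE iff neither player can gain by unilaterally deviating.
Firm A's best responses — vs V: D (payoff 4); vs W: D (payoff 4); vs X: C (payoff 3).
Firm B's best responses — vs A: V (payoff 6); vs B: V (payoff 6); vs C: V (payoff 6); vs D: V (payoff 6).
The only mutual best response is (D, V); neither player gains by switching there.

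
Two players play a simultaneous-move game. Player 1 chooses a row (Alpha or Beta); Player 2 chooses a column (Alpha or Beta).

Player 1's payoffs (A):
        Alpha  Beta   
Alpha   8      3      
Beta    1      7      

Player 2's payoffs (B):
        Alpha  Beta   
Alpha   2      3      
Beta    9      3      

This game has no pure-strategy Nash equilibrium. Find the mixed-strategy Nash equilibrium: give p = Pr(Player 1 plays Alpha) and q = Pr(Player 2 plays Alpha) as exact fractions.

Each player's mixing probability is pinned down by making the *other* player indifferent.
Player 2 indifferent between Alpha and Beta: p·2 + (1−p)·9 = p·3 + (1−p)·3 ⟹ 9 + (-7)p = 3 + 0p ⟹ p = 6/7.
Player 1 indifferent between Alpha and Beta: q·8 + (1−q)·3 = q·1 + (1−q)·7 ⟹ 3 + 5q = 7 + (-6)q ⟹ q = 4/11.

p = 6/7, q = 4/11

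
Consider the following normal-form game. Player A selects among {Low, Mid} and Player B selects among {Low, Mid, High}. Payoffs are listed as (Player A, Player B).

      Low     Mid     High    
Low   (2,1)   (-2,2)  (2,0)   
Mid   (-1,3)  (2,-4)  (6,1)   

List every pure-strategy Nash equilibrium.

No pure-strategy Nash equilibrium

A profile is a Nash equilibrium when each player is best-responding to the other.
Player A's best responses — vs Low: Low (payoff 2); vs Mid: Mid (payoff 2); vs High: Mid (payoff 6).
Player B's best responses — vs Low: Mid (payoff 2); vs Mid: Low (payoff 3).
No cell has both players best-responding. For instance, Player A's best reply to Mid is Mid, but against Mid Player B prefers Low over Mid.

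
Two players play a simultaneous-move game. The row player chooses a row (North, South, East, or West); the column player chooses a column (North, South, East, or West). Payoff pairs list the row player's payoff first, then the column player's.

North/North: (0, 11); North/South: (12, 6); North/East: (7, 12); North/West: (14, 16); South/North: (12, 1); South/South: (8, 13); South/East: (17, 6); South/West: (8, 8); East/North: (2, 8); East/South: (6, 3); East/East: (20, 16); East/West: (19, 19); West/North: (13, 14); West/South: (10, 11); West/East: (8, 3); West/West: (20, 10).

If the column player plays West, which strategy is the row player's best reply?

West

With the column player fixed at West, the row player's payoffs are: North → 14, South → 8, East → 19, West → 20.
The maximum is 20, achieved by West.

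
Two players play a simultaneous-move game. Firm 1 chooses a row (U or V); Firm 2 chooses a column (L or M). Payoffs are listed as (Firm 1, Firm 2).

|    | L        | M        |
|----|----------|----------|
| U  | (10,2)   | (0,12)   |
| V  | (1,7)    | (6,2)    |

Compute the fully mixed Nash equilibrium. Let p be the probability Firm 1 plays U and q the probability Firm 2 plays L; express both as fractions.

Each player's mixing probability is pinned down by making the *other* player indifferent.
Firm 2 indifferent between L and M: p·2 + (1−p)·7 = p·12 + (1−p)·2 ⟹ 7 + (-5)p = 2 + 10p ⟹ p = 1/3.
Firm 1 indifferent between U and V: q·10 + (1−q)·0 = q·1 + (1−q)·6 ⟹ 0 + 10q = 6 + (-5)q ⟹ q = 2/5.

p = 1/3, q = 2/5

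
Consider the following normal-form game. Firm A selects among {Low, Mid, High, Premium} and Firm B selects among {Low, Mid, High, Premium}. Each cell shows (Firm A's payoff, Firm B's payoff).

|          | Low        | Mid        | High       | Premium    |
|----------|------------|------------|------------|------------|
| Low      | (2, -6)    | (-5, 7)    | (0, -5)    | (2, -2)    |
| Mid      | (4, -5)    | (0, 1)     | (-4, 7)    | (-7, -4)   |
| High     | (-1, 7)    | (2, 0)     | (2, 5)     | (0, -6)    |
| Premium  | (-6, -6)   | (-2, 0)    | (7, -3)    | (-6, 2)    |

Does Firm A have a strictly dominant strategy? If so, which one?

Check whether one of Firm A's strategies beats all alternatives regardless of what the opponent does.
Low is not dominant: against Low, Mid gives 4 > 2.
Mid is not dominant: against Mid, High gives 2 > 0.
High is not dominant: against Low, Low gives 2 > -1.
Premium is not dominant: against Low, Low gives 2 > -6.
No single strategy is best against every opponent action.

None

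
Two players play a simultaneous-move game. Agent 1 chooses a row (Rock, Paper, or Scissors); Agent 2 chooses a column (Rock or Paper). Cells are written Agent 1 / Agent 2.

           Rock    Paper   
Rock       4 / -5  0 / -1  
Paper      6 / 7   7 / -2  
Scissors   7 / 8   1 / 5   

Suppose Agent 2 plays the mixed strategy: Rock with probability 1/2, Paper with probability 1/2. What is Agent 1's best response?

Compute Agent 1's expected payoff from each pure strategy against the given mix.
Rock: (1/2)·4 + (1/2)·0 = 2
Paper: (1/2)·6 + (1/2)·7 = 13/2
Scissors: (1/2)·7 + (1/2)·1 = 4
Highest expected payoff is 13/2, from Paper.

Paper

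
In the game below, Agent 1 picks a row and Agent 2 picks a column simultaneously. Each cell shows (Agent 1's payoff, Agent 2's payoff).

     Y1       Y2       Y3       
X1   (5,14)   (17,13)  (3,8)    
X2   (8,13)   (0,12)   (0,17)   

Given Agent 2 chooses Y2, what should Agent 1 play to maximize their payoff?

With Agent 2 fixed at Y2, Agent 1's payoffs are: X1 → 17, X2 → 0.
The maximum is 17, achieved by X1.

X1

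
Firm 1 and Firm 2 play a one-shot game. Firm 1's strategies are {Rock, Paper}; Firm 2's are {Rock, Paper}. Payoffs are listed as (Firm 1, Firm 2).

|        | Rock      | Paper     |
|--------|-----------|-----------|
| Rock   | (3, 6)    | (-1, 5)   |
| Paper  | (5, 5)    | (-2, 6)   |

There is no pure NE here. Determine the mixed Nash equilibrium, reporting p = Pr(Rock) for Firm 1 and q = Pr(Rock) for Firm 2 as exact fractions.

Each player's mixing probability is pinned down by making the *other* player indifferent.
Firm 2 indifferent between Rock and Paper: p·6 + (1−p)·5 = p·5 + (1−p)·6 ⟹ 5 + 1p = 6 + (-1)p ⟹ p = 1/2.
Firm 1 indifferent between Rock and Paper: q·3 + (1−q)·(-1) = q·5 + (1−q)·(-2) ⟹ (-1) + 4q = (-2) + 7q ⟹ q = 1/3.

p = 1/2, q = 1/3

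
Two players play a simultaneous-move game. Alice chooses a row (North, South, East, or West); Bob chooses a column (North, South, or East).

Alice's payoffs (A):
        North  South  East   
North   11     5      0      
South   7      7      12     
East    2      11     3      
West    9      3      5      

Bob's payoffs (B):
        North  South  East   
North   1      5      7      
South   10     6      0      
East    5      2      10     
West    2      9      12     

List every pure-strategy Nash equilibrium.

Check mutual best responses: a cell is a NE iff neither player can gain by unilaterally deviating.
Alice's best responses — vs North: North (payoff 11); vs South: East (payoff 11); vs East: South (payoff 12).
Bob's best responses — vs North: East (payoff 7); vs South: North (payoff 10); vs East: East (payoff 10); vs West: East (payoff 12).
No cell has both players best-responding. For instance, Alice's best reply to South is East, but against East Bob prefers East over South.

None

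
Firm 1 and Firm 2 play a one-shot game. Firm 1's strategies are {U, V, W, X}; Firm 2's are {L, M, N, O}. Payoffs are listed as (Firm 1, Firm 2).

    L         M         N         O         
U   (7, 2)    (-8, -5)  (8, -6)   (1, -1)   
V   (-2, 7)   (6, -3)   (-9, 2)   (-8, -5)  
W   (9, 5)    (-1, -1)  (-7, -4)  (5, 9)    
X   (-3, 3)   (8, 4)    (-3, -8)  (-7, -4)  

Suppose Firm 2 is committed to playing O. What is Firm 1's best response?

W

With Firm 2 fixed at O, Firm 1's payoffs are: U → 1, V → -8, W → 5, X → -7.
The maximum is 5, achieved by W.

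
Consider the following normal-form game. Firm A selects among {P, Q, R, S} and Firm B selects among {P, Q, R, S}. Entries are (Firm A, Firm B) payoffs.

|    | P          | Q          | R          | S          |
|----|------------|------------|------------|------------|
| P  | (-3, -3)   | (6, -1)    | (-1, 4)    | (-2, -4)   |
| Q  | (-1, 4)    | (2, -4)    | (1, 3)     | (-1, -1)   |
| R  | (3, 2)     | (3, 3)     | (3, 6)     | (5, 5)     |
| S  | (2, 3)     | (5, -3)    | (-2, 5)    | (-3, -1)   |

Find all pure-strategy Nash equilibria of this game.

A profile is a Nash equilibrium when each player is best-responding to the other.
Firm A's best responses — vs P: R (payoff 3); vs Q: P (payoff 6); vs R: R (payoff 3); vs S: R (payoff 5).
Firm B's best responses — vs P: R (payoff 4); vs Q: P (payoff 4); vs R: R (payoff 6); vs S: R (payoff 5).
The only mutual best response is (R, R); neither player gains by switching there.

(R, R)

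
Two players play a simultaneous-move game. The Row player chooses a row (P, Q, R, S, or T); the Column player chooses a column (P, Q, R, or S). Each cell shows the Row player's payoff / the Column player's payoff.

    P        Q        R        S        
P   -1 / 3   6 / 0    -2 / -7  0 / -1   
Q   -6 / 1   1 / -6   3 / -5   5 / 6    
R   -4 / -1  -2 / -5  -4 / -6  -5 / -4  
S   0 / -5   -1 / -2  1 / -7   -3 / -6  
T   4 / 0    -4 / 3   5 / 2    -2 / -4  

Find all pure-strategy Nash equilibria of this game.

(Q, S)

A profile is a Nash equilibrium when each player is best-responding to the other.
The Row player's best responses — vs P: T (payoff 4); vs Q: P (payoff 6); vs R: T (payoff 5); vs S: Q (payoff 5).
The Column player's best responses — vs P: P (payoff 3); vs Q: S (payoff 6); vs R: P (payoff -1); vs S: Q (payoff -2); vs T: Q (payoff 3).
The only mutual best response is (Q, S); neither player gains by switching there.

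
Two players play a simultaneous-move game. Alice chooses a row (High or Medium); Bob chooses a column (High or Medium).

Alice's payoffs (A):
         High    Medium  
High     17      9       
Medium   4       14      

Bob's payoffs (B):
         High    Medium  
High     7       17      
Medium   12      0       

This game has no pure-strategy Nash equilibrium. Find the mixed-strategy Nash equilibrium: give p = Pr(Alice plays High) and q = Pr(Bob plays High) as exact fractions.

p = 6/11, q = 5/18

In a mixed NE each player is indifferent between their pure strategies, so the opponent's mix sets the indifference.
Bob indifferent between High and Medium: p·7 + (1−p)·12 = p·17 + (1−p)·0 ⟹ 12 + (-5)p = 0 + 17p ⟹ p = 6/11.
Alice indifferent between High and Medium: q·17 + (1−q)·9 = q·4 + (1−q)·14 ⟹ 9 + 8q = 14 + (-10)q ⟹ q = 5/18.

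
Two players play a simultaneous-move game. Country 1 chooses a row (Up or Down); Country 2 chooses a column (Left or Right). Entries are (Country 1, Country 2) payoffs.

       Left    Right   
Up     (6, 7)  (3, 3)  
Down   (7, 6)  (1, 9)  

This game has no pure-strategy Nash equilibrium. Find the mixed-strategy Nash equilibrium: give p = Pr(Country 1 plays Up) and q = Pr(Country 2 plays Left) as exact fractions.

Each player's mixing probability is pinned down by making the *other* player indifferent.
Country 2 indifferent between Left and Right: p·7 + (1−p)·6 = p·3 + (1−p)·9 ⟹ 6 + 1p = 9 + (-6)p ⟹ p = 3/7.
Country 1 indifferent between Up and Down: q·6 + (1−q)·3 = q·7 + (1−q)·1 ⟹ 3 + 3q = 1 + 6q ⟹ q = 2/3.

p = 3/7, q = 2/3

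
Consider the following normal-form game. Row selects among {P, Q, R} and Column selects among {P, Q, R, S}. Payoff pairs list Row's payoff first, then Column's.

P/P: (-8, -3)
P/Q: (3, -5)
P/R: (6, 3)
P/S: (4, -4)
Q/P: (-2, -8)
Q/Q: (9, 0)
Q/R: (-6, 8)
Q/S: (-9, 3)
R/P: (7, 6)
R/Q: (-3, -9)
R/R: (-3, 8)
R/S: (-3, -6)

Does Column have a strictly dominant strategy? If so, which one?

A strategy is strictly dominant if it gives Column a strictly higher payoff than every other strategy, against every choice by the opponent.
R strictly dominates: vs P: 3 > each of {-3, -5, -4}; vs Q: 8 > each of {-8, 0, 3}; vs R: 8 > each of {6, -9, -6}.

R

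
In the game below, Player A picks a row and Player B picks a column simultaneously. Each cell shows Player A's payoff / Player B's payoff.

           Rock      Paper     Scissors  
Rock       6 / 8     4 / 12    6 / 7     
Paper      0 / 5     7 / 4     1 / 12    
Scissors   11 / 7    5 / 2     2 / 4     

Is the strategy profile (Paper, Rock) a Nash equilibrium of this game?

Holding Player B at Rock: Player A gets 0 from Paper but could get 11 by switching to Scissors. Player A has a profitable deviation.

No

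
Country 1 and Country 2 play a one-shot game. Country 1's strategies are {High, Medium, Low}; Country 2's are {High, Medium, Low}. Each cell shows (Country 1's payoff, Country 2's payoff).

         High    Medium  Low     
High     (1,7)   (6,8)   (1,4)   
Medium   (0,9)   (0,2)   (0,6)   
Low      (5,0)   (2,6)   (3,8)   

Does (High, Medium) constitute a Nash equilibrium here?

Holding Country 2 at Medium: Country 1 gets 6 from High, versus 0 from Medium, 2 from Low. No profitable deviation for Country 1.
Holding Country 1 at High: Country 2 gets 8 from Medium, versus 7 from High, 4 from Low. No profitable deviation for Country 2 either.

Yes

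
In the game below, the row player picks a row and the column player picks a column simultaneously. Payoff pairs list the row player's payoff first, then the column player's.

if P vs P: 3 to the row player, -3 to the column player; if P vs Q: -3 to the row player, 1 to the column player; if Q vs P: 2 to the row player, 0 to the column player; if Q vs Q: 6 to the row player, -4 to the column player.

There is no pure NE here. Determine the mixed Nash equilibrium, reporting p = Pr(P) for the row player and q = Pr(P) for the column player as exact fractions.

Each player's mixing probability is pinned down by making the *other* player indifferent.
The column player indifferent between P and Q: p·(-3) + (1−p)·0 = p·1 + (1−p)·(-4) ⟹ 0 + (-3)p = (-4) + 5p ⟹ p = 1/2.
The row player indifferent between P and Q: q·3 + (1−q)·(-3) = q·2 + (1−q)·6 ⟹ (-3) + 6q = 6 + (-4)q ⟹ q = 9/10.

p = 1/2, q = 9/10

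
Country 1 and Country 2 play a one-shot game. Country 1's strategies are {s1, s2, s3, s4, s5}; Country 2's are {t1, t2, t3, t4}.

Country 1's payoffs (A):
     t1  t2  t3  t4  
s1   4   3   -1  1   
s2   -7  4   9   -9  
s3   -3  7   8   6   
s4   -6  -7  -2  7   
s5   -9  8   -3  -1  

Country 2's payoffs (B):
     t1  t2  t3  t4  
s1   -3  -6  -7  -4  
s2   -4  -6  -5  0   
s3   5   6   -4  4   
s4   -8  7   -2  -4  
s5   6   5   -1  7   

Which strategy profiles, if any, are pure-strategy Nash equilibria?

A profile is a Nash equilibrium when each player is best-responding to the other.
Country 1's best responses — vs t1: s1 (payoff 4); vs t2: s5 (payoff 8); vs t3: s2 (payoff 9); vs t4: s4 (payoff 7).
Country 2's best responses — vs s1: t1 (payoff -3); vs s2: t4 (payoff 0); vs s3: t2 (payoff 6); vs s4: t2 (payoff 7); vs s5: t4 (payoff 7).
The only mutual best response is (s1, t1); neither player gains by switching there.

(s1, t1)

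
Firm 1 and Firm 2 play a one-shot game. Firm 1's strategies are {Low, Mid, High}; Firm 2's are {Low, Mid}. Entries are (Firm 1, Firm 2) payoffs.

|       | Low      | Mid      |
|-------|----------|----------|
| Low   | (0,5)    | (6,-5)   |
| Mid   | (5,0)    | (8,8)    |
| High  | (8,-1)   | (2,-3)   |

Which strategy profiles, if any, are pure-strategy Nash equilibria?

(Mid, Mid) and (High, Low)

Find each player's best response to every opponent strategy; NE are the intersections.
Firm 1's best responses — vs Low: High (payoff 8); vs Mid: Mid (payoff 8).
Firm 2's best responses — vs Low: Low (payoff 5); vs Mid: Mid (payoff 8); vs High: Low (payoff -1).
Mutual best responses occur at (Mid, Mid) and (High, Low); at each, neither player gains by switching.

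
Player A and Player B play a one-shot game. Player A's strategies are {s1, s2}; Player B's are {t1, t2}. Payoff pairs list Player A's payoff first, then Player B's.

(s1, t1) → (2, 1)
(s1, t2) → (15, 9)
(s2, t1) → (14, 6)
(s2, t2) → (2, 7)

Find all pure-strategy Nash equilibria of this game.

(s1, t2)

A profile is a Nash equilibrium when each player is best-responding to the other.
Player A's best responses — vs t1: s2 (payoff 14); vs t2: s1 (payoff 15).
Player B's best responses — vs s1: t2 (payoff 9); vs s2: t2 (payoff 7).
The only mutual best response is (s1, t2); neither player gains by switching there.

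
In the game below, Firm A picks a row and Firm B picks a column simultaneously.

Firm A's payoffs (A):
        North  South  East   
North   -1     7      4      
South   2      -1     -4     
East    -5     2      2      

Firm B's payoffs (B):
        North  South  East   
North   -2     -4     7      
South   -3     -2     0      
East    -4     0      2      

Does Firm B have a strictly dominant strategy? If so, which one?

Check whether one of Firm B's strategies beats all alternatives regardless of what the opponent does.
East strictly dominates: vs North: 7 > each of {-2, -4}; vs South: 0 > each of {-3, -2}; vs East: 2 > each of {-4, 0}.

East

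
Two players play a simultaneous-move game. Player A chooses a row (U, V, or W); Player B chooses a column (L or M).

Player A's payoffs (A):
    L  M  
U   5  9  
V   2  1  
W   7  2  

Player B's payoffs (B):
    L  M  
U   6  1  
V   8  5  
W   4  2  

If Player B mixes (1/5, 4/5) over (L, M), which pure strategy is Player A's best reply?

Compute Player A's expected payoff from each pure strategy against the given mix.
U: (1/5)·5 + (4/5)·9 = 41/5
V: (1/5)·2 + (4/5)·1 = 6/5
W: (1/5)·7 + (4/5)·2 = 3
Highest expected payoff is 41/5, from U.

U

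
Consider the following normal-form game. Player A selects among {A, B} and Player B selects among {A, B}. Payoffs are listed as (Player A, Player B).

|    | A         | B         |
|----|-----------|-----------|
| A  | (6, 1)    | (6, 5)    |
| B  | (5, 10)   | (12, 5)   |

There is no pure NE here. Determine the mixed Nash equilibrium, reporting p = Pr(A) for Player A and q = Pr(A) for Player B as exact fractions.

p = 5/9, q = 6/7

Each player's mixing probability is pinned down by making the *other* player indifferent.
Player B indifferent between A and B: p·1 + (1−p)·10 = p·5 + (1−p)·5 ⟹ 10 + (-9)p = 5 + 0p ⟹ p = 5/9.
Player A indifferent between A and B: q·6 + (1−q)·6 = q·5 + (1−q)·12 ⟹ 6 + 0q = 12 + (-7)q ⟹ q = 6/7.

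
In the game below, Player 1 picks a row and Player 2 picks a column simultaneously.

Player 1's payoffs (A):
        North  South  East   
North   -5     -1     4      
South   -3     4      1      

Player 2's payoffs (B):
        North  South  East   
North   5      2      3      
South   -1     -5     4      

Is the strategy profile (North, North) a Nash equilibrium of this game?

Holding Player 2 at North: Player 1 gets -5 from North but could get -3 by switching to South. Player 1 has a profitable deviation.

No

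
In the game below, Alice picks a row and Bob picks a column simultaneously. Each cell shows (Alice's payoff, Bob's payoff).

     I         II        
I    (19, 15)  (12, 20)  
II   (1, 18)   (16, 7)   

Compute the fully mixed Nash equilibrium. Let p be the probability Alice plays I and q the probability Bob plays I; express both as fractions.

In a mixed NE each player is indifferent between their pure strategies, so the opponent's mix sets the indifference.
Bob indifferent between I and II: p·15 + (1−p)·18 = p·20 + (1−p)·7 ⟹ 18 + (-3)p = 7 + 13p ⟹ p = 11/16.
Alice indifferent between I and II: q·19 + (1−q)·12 = q·1 + (1−q)·16 ⟹ 12 + 7q = 16 + (-15)q ⟹ q = 2/11.

p = 11/16, q = 2/11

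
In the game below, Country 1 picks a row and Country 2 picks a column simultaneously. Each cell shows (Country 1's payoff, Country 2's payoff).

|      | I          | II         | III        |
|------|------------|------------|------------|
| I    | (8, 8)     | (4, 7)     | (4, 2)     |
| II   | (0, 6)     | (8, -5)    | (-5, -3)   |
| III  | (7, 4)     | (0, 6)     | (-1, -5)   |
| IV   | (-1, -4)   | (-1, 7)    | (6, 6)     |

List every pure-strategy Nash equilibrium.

(I, I)

A profile is a Nash equilibrium when each player is best-responding to the other.
Country 1's best responses — vs I: I (payoff 8); vs II: II (payoff 8); vs III: IV (payoff 6).
Country 2's best responses — vs I: I (payoff 8); vs II: I (payoff 6); vs III: II (payoff 6); vs IV: II (payoff 7).
The only mutual best response is (I, I); neither player gains by switching there.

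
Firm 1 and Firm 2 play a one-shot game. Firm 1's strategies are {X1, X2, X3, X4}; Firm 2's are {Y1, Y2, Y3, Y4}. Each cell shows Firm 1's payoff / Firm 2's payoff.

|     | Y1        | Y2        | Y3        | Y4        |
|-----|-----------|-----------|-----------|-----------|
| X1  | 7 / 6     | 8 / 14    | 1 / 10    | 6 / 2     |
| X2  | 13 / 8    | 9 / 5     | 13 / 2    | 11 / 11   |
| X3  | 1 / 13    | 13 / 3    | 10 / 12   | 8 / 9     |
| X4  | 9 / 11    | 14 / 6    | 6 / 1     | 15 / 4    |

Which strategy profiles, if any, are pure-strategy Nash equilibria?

Check mutual best responses: a cell is a NE iff neither player can gain by unilaterally deviating.
Firm 1's best responses — vs Y1: X2 (payoff 13); vs Y2: X4 (payoff 14); vs Y3: X2 (payoff 13); vs Y4: X4 (payoff 15).
Firm 2's best responses — vs X1: Y2 (payoff 14); vs X2: Y4 (payoff 11); vs X3: Y1 (payoff 13); vs X4: Y1 (payoff 11).
No cell has both players best-responding. For instance, Firm 1's best reply to Y3 is X2, but against X2 Firm 2 prefers Y4 over Y3.

No pure-strategy Nash equilibrium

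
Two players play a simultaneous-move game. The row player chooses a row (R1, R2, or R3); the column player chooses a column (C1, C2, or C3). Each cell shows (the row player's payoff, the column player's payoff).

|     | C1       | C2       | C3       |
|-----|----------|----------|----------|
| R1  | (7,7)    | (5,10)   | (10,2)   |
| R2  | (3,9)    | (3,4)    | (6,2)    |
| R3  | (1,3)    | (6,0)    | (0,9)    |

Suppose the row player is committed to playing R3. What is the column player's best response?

With the row player fixed at R3, the column player's payoffs are: C1 → 3, C2 → 0, C3 → 9.
The maximum is 9, achieved by C3.

C3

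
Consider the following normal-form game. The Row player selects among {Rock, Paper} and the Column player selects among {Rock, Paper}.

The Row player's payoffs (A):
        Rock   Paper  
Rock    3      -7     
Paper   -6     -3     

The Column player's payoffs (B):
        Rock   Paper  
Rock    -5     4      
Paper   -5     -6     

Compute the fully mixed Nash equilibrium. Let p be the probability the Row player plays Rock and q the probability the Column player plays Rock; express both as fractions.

Each player's mixing probability is pinned down by making the *other* player indifferent.
The Column player indifferent between Rock and Paper: p·(-5) + (1−p)·(-5) = p·4 + (1−p)·(-6) ⟹ (-5) + 0p = (-6) + 10p ⟹ p = 1/10.
The Row player indifferent between Rock and Paper: q·3 + (1−q)·(-7) = q·(-6) + (1−q)·(-3) ⟹ (-7) + 10q = (-3) + (-3)q ⟹ q = 4/13.

p = 1/10, q = 4/13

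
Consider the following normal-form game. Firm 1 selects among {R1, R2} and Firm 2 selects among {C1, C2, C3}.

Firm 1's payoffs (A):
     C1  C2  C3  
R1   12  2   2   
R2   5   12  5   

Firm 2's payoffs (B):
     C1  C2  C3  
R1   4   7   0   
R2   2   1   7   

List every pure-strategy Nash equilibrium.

(R2, C3)

Check mutual best responses: a cell is a NE iff neither player can gain by unilaterally deviating.
Firm 1's best responses — vs C1: R1 (payoff 12); vs C2: R2 (payoff 12); vs C3: R2 (payoff 5).
Firm 2's best responses — vs R1: C2 (payoff 7); vs R2: C3 (payoff 7).
The only mutual best response is (R2, C3); neither player gains by switching there.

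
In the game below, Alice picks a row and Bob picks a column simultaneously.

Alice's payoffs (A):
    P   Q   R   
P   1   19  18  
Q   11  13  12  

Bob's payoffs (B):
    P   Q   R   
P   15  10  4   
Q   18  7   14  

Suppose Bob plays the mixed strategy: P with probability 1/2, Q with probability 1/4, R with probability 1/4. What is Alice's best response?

Compute Alice's expected payoff from each pure strategy against the given mix.
P: (1/2)·1 + (1/4)·19 + (1/4)·18 = 39/4
Q: (1/2)·11 + (1/4)·13 + (1/4)·12 = 47/4
Highest expected payoff is 47/4, from Q.

Q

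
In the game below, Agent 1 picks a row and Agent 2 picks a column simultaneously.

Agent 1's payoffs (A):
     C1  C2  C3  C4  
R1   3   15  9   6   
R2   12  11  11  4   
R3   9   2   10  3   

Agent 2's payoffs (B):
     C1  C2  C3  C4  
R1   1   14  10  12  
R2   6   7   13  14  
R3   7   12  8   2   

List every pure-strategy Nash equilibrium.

Check mutual best responses: a cell is a NE iff neither player can gain by unilaterally deviating.
Agent 1's best responses — vs C1: R2 (payoff 12); vs C2: R1 (payoff 15); vs C3: R2 (payoff 11); vs C4: R1 (payoff 6).
Agent 2's best responses — vs R1: C2 (payoff 14); vs R2: C4 (payoff 14); vs R3: C2 (payoff 12).
The only mutual best response is (R1, C2); neither player gains by switching there.

(R1, C2)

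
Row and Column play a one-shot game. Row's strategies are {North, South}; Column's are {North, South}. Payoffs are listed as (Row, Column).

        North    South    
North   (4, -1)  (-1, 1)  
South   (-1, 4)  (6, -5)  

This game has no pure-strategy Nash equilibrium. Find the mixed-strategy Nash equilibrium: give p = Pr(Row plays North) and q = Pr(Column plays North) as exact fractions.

Each player's mixing probability is pinned down by making the *other* player indifferent.
Column indifferent between North and South: p·(-1) + (1−p)·4 = p·1 + (1−p)·(-5) ⟹ 4 + (-5)p = (-5) + 6p ⟹ p = 9/11.
Row indifferent between North and South: q·4 + (1−q)·(-1) = q·(-1) + (1−q)·6 ⟹ (-1) + 5q = 6 + (-7)q ⟹ q = 7/12.

p = 9/11, q = 7/12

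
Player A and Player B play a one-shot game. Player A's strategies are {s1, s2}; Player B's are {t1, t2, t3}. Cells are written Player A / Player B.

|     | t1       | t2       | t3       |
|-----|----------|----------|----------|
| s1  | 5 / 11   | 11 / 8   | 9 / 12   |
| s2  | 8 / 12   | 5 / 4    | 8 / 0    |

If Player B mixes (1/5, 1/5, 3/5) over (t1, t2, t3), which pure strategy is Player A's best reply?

Player A's best reply maximizes expected payoff against the mix.
s1: (1/5)·5 + (1/5)·11 + (3/5)·9 = 43/5
s2: (1/5)·8 + (1/5)·5 + (3/5)·8 = 37/5
Highest expected payoff is 43/5, from s1.

s1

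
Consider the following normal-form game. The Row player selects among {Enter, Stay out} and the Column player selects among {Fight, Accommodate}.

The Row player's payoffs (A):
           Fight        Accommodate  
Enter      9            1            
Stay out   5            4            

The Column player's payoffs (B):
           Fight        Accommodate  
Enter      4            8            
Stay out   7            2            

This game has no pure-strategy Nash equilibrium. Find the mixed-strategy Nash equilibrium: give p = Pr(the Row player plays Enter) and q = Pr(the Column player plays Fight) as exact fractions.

p = 5/9, q = 3/7

Each player's mixing probability is pinned down by making the *other* player indifferent.
The Column player indifferent between Fight and Accommodate: p·4 + (1−p)·7 = p·8 + (1−p)·2 ⟹ 7 + (-3)p = 2 + 6p ⟹ p = 5/9.
The Row player indifferent between Enter and Stay out: q·9 + (1−q)·1 = q·5 + (1−q)·4 ⟹ 1 + 8q = 4 + 1q ⟹ q = 3/7.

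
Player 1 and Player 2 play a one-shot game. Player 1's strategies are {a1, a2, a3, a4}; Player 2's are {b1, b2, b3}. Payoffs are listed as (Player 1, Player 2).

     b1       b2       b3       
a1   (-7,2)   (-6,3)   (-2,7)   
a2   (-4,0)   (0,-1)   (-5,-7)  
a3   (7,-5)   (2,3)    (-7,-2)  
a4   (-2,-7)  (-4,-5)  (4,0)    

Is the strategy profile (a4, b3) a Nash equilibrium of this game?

Yes

Holding Player 2 at b3: Player 1 gets 4 from a4, versus -2 from a1, -5 from a2, -7 from a3. No profitable deviation for Player 1.
Holding Player 1 at a4: Player 2 gets 0 from b3, versus -7 from b1, -5 from b2. No profitable deviation for Player 2 either.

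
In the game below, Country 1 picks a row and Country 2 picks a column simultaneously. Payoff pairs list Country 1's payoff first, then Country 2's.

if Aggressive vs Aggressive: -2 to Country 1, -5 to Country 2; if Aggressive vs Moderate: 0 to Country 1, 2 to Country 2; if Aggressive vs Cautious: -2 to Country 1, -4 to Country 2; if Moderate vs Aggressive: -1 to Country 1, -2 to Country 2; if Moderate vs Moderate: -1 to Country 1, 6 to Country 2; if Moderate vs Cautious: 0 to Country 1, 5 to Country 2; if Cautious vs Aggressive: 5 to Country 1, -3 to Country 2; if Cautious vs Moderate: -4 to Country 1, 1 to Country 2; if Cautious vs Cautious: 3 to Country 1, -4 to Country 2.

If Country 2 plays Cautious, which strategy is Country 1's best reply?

Cautious

With Country 2 fixed at Cautious, Country 1's payoffs are: Aggressive → -2, Moderate → 0, Cautious → 3.
The maximum is 3, achieved by Cautious.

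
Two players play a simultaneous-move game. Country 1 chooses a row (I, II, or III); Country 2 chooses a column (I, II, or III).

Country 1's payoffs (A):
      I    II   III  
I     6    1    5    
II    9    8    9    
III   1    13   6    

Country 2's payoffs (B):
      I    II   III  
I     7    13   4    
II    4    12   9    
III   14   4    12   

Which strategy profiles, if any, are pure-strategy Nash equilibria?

None

Check mutual best responses: a cell is a NE iff neither player can gain by unilaterally deviating.
Country 1's best responses — vs I: II (payoff 9); vs II: III (payoff 13); vs III: II (payoff 9).
Country 2's best responses — vs I: II (payoff 13); vs II: II (payoff 12); vs III: I (payoff 14).
No cell has both players best-responding. For instance, Country 1's best reply to II is III, but against III Country 2 prefers I over II.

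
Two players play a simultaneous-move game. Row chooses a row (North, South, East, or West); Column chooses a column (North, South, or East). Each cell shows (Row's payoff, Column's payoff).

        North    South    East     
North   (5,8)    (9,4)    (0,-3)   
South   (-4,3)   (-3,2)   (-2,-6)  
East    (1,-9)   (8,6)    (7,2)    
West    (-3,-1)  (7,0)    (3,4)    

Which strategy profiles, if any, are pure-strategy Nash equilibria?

(North, North)

A profile is a Nash equilibrium when each player is best-responding to the other.
Row's best responses — vs North: North (payoff 5); vs South: North (payoff 9); vs East: East (payoff 7).
Column's best responses — vs North: North (payoff 8); vs South: North (payoff 3); vs East: South (payoff 6); vs West: East (payoff 4).
The only mutual best response is (North, North); neither player gains by switching there.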